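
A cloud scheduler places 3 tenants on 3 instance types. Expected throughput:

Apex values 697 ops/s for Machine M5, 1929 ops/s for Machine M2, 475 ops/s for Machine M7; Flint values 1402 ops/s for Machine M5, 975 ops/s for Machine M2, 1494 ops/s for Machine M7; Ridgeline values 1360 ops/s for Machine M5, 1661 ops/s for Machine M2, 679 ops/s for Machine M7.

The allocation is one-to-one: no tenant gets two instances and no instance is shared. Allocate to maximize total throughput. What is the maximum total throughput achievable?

Optimal: Apex→Machine M2 (1929 ops/s), Flint→Machine M7 (1494 ops/s), Ridgeline→Machine M5 (1360 ops/s) — total 1929+1494+1360 = 4783 ops/s.
Next-best assignment: Apex→Machine M2, Flint→Machine M5, Ridgeline→Machine M7 = 4010 ops/s.
Swapping Ridgeline↔Apex (Ridgeline→Machine M2 1661 ops/s, Apex→Machine M5 697 ops/s) loses 931.

Maximum total: 4783 ops/s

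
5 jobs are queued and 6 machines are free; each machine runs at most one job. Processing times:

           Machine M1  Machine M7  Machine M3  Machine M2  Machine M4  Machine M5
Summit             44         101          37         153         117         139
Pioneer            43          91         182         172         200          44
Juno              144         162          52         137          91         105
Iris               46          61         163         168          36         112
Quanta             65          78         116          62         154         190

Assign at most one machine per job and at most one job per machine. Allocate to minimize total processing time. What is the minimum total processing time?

This is the linear assignment problem.
Optimal: Summit→Machine M1 (44 min), Pioneer→Machine M5 (44 min), Juno→Machine M3 (52 min), Iris→Machine M4 (36 min), Quanta→Machine M2 (62 min) — total 44+44+52+36+62 = 238 min.
Min-entry greedy (repeatedly take the single cheapest remaining cell) gives 283 min, worse by 45.

Min total: 238 min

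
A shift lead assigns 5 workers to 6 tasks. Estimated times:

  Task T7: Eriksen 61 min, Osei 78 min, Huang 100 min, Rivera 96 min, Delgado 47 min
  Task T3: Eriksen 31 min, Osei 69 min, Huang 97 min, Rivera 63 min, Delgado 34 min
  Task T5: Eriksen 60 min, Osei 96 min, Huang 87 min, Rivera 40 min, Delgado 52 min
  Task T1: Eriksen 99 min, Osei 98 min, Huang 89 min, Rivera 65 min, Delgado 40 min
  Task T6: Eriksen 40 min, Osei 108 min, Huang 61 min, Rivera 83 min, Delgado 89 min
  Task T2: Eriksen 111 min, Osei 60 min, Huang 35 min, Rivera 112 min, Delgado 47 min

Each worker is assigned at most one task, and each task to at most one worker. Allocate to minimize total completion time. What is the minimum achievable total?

Optimal: Eriksen→Task T3 (31 min), Osei→Task T7 (78 min), Huang→Task T2 (35 min), Rivera→Task T5 (40 min), Delgado→Task T1 (40 min) — total 31+78+35+40+40 = 224 min.
Column-greedy (each task in turn goes to its cheapest remaining worker) gives 315 min, worse by 91.
Swapping Huang↔Eriksen (Huang→Task T3 97 min, Eriksen→Task T2 111 min) adds 142.

Min total: 224 min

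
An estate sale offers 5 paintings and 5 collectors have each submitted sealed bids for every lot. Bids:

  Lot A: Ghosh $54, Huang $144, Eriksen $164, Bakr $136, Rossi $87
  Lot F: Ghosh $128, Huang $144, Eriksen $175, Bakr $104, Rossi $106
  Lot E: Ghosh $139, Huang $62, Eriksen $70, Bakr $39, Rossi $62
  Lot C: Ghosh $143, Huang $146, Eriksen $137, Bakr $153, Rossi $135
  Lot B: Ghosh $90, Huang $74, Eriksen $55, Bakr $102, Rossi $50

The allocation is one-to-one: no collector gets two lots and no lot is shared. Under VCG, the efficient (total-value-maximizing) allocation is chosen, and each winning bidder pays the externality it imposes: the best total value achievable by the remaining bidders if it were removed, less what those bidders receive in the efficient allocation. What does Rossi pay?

Rossi pays $51.

Efficient allocation: Ghosh→Lot E ($139), Huang→Lot A ($144), Eriksen→Lot F ($175), Bakr→Lot B ($102), Rossi→Lot C ($135); total welfare W = $695.
Rossi receives Lot C at value $135, so the others get W − 135 = $560.
Without Rossi: best allocation of the remaining 4 bidders over all 5 lots is Ghosh→Lot E ($139), Huang→Lot A ($144), Eriksen→Lot F ($175), Bakr→Lot C ($153), total $611.
VCG payment = (others' best without Rossi) − (others' welfare with Rossi) = 611 − 560 = $51.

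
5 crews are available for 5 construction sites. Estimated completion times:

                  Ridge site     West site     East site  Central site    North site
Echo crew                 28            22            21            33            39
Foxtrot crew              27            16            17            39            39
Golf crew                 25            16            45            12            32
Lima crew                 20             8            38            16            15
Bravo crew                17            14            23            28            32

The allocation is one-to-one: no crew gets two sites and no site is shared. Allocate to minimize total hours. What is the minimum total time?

Minimum total: 81 hours

This is the linear assignment problem.
Optimal: Echo crew→East site (21 hours), Foxtrot crew→West site (16 hours), Golf crew→Central site (12 hours), Lima crew→North site (15 hours), Bravo crew→Ridge site (17 hours) — total 21+16+12+15+17 = 81 hours.
Min-entry greedy (repeatedly take the single cheapest remaining cell) gives 93 hours, worse by 12.
Next-best assignment: Echo crew→West site, Foxtrot crew→East site, Golf crew→Central site, Lima crew→North site, Bravo crew→Ridge site = 83 hours.
Swapping Bravo crew↔Foxtrot crew (Bravo crew→West site 14 hours, Foxtrot crew→Ridge site 27 hours) adds 8.
Every other assignment is strictly worse.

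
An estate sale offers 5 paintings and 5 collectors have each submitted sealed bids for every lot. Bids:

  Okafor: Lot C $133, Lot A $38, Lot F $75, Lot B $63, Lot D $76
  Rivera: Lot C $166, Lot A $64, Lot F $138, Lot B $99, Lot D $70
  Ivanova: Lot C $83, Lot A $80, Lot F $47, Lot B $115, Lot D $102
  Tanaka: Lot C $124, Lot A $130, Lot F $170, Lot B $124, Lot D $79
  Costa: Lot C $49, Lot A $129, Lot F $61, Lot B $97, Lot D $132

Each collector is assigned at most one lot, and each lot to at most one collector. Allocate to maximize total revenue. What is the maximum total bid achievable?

Maximum total: $656

Optimal: Okafor→Lot D ($76), Rivera→Lot C ($166), Ivanova→Lot B ($115), Tanaka→Lot F ($170), Costa→Lot A ($129) — total 76+166+115+170+129 = $656.
Max-entry greedy (repeatedly take the single best remaining cell) gives $621, worse by 35.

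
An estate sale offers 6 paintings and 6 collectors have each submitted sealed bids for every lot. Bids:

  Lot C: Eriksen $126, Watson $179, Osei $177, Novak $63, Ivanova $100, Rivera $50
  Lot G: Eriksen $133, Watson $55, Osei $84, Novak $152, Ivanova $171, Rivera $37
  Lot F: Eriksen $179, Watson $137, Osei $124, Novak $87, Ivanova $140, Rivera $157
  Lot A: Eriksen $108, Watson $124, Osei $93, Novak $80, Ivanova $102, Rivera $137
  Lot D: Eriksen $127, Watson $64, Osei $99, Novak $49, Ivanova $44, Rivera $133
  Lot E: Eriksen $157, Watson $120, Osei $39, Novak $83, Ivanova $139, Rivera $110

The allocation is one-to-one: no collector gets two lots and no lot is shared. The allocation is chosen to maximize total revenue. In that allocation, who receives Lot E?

Optimal: Eriksen→Lot F ($179), Watson→Lot A ($124), Osei→Lot C ($177), Novak→Lot G ($152), Ivanova→Lot E ($139), Rivera→Lot D ($133) — total 179+124+177+152+139+133 = $904.
Row-greedy (each collector in turn takes its best remaining lot) gives $885, worse by 19.
Next-best assignment: Eriksen→Lot F, Watson→Lot C, Osei→Lot D, Novak→Lot G, Ivanova→Lot E, Rivera→Lot A = $885.
Swapping Ivanova↔Rivera (Ivanova→Lot D $44, Rivera→Lot E $110) loses 118.
No other one-to-one assignment exceeds $904.
Ivanova's own top lot is Lot G ($171), but forcing Ivanova→Lot G and reassigning the rest optimally gives only $867 — worse by 37.

Ivanova receives Lot E.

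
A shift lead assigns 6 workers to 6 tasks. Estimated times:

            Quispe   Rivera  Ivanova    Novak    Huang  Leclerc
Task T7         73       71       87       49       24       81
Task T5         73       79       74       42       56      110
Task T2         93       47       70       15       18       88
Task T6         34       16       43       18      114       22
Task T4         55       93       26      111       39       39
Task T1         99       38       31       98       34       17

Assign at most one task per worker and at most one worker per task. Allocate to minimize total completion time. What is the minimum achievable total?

Minimum total: 171 min

Optimal: Quispe→Task T5 (73 min), Rivera→Task T6 (16 min), Ivanova→Task T4 (26 min), Novak→Task T2 (15 min), Huang→Task T7 (24 min), Leclerc→Task T1 (17 min) — total 73+16+26+15+24+17 = 171 min.
Row-greedy (each worker in turn takes its cheapest remaining task) gives 247 min, worse by 76.
Swapping Huang↔Ivanova (Huang→Task T4 39 min, Ivanova→Task T7 87 min) adds 76.
Every other assignment is strictly worse.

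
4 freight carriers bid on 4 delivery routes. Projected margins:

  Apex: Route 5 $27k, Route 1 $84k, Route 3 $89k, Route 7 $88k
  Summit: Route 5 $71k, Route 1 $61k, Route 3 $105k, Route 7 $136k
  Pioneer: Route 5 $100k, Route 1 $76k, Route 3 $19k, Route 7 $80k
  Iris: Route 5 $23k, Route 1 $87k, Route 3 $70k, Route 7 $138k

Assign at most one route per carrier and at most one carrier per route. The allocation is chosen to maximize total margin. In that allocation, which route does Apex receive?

Apex receives Route 1.

Optimal: Apex→Route 1 ($84k), Summit→Route 3 ($105k), Pioneer→Route 5 ($100k), Iris→Route 7 ($138k) — total 84+105+100+138 = $427k.
Row-greedy (each carrier in turn takes its best remaining route) gives $412k, worse by 15.
Next-best assignment: Apex→Route 3, Summit→Route 7, Pioneer→Route 5, Iris→Route 1 = $412k.
Apex's own top route is Route 3 ($89k), but forcing Apex→Route 3 and reassigning the rest optimally gives only $412k — worse by 15.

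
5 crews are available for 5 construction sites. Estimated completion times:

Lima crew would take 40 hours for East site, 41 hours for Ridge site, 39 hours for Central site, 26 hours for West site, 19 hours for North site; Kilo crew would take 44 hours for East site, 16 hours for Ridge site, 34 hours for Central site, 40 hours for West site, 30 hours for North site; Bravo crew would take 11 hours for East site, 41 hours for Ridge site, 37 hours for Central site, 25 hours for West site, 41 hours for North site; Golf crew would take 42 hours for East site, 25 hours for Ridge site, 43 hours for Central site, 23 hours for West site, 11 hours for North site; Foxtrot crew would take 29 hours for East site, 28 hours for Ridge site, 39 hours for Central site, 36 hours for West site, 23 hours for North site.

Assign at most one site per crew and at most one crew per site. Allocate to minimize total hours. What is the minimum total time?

Minimum total: 103 hours

Optimal: Lima crew→West site (26 hours), Kilo crew→Ridge site (16 hours), Bravo crew→East site (11 hours), Golf crew→North site (11 hours), Foxtrot crew→Central site (39 hours) — total 26+16+11+11+39 = 103 hours.
Row-greedy (each crew in turn takes its cheapest remaining site) gives 108 hours, worse by 5.
Next-best assignment: Lima crew→North site, Kilo crew→Ridge site, Bravo crew→East site, Golf crew→West site, Foxtrot crew→Central site = 108 hours.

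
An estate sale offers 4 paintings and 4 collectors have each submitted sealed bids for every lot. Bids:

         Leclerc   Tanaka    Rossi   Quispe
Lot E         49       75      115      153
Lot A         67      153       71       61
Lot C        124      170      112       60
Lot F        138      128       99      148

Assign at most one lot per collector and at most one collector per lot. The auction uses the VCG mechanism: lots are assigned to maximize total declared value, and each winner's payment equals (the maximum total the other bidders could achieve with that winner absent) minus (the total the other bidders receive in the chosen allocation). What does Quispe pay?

Efficient allocation: Leclerc→Lot F ($138), Tanaka→Lot A ($153), Rossi→Lot C ($112), Quispe→Lot E ($153); total welfare W = $556.
Quispe receives Lot E at value $153, so the others get W − 153 = $403.
Without Quispe: best allocation of the remaining 3 bidders over all 4 lots is Leclerc→Lot F ($138), Tanaka→Lot C ($170), Rossi→Lot E ($115), total $423.
VCG payment = (others' best without Quispe) − (others' welfare with Quispe) = 423 − 403 = $20.

Quispe pays $20.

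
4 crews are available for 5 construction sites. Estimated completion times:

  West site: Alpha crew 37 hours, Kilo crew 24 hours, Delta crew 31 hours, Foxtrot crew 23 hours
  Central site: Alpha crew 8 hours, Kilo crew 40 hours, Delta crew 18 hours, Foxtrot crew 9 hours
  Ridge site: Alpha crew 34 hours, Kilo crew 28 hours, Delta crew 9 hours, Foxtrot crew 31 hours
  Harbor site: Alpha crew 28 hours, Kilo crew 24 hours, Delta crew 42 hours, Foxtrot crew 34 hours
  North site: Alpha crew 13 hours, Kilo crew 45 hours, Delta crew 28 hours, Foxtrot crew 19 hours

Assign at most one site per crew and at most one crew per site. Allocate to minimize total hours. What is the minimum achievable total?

Optimal: Alpha crew→North site (13 hours), Kilo crew→West site (24 hours), Delta crew→Ridge site (9 hours), Foxtrot crew→Central site (9 hours) — total 13+24+9+9 = 55 hours.
Row-greedy (each crew in turn takes its cheapest remaining site) gives 60 hours, worse by 5.
Swapping Delta crew↔Kilo crew (Delta crew→West site 31 hours, Kilo crew→Ridge site 28 hours) adds 26.

Min total: 55 hours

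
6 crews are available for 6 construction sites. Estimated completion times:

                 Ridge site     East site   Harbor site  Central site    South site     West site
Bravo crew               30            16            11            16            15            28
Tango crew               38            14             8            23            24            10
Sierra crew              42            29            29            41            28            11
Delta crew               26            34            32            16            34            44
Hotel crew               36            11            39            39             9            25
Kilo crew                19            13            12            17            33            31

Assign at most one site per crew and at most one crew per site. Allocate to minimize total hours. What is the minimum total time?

Minimum total: 79 hours

Optimal: Bravo crew→East site (16 hours), Tango crew→Harbor site (8 hours), Sierra crew→West site (11 hours), Delta crew→Central site (16 hours), Hotel crew→South site (9 hours), Kilo crew→Ridge site (19 hours) — total 16+8+11+16+9+19 = 79 hours.
Column-greedy (each site in turn goes to its cheapest remaining crew) gives 126 hours, worse by 47.
Swapping Hotel crew↔Tango crew (Hotel crew→Harbor site 39 hours, Tango crew→South site 24 hours) adds 46.
Checked against all permutations: 79 hours is optimal.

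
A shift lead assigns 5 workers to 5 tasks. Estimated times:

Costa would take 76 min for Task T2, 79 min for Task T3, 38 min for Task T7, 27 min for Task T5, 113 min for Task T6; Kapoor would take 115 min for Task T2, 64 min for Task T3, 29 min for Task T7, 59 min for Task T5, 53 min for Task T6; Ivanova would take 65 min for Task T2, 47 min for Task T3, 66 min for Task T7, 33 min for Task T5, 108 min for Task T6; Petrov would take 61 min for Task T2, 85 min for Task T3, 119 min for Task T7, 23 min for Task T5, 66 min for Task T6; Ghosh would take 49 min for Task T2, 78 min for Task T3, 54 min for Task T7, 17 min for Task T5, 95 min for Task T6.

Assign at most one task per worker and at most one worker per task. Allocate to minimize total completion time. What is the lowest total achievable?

Optimal: Costa→Task T7 (38 min), Kapoor→Task T6 (53 min), Ivanova→Task T3 (47 min), Petrov→Task T5 (23 min), Ghosh→Task T2 (49 min) — total 38+53+47+23+49 = 210 min.
Min-entry greedy (repeatedly take the single cheapest remaining cell) gives 267 min, worse by 57.
Swapping Petrov↔Costa (Petrov→Task T7 119 min, Costa→Task T5 27 min) adds 85.

Minimum total: 210 min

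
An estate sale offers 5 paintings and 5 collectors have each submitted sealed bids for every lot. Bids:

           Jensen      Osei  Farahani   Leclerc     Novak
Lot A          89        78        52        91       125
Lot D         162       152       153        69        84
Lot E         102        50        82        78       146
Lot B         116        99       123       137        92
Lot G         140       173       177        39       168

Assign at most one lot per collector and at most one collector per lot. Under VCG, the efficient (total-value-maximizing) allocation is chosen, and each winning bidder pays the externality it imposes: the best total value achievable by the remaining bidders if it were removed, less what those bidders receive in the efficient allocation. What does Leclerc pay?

Leclerc pays $40.

Efficient allocation: Jensen→Lot A ($89), Osei→Lot D ($152), Farahani→Lot G ($177), Leclerc→Lot B ($137), Novak→Lot E ($146); total welfare W = $701.
Leclerc receives Lot B at value $137, so the others get W − 137 = $564.
Without Leclerc: best allocation of the remaining 4 bidders over all 5 lots is Jensen→Lot D ($162), Osei→Lot G ($173), Farahani→Lot B ($123), Novak→Lot E ($146), total $604.
VCG payment = (others' best without Leclerc) − (others' welfare with Leclerc) = 604 − 564 = $40.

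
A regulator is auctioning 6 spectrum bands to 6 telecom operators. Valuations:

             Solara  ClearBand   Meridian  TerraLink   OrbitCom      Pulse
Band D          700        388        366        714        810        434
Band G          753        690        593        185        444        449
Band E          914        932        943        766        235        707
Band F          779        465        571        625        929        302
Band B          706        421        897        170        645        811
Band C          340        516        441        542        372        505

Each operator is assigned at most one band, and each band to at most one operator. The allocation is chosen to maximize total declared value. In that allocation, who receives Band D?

This is the linear assignment problem.
Optimal: Solara→Band G ($753M), ClearBand→Band E ($932M), Meridian→Band B ($897M), TerraLink→Band D ($714M), OrbitCom→Band F ($929M), Pulse→Band C ($505M) — total 753+932+897+714+929+505 = $4730M.
Column-greedy (each band in turn goes to its best remaining operator) gives $4458M, worse by 272.
Next-best assignment: Solara→Band G, ClearBand→Band C, Meridian→Band E, TerraLink→Band D, OrbitCom→Band F, Pulse→Band B = $4666M.
No other one-to-one assignment exceeds $4730M.
TerraLink's own top band is Band E ($766M), but forcing TerraLink→Band E and reassigning the rest optimally gives only $4487M — worse by 243.

TerraLink receives Band D.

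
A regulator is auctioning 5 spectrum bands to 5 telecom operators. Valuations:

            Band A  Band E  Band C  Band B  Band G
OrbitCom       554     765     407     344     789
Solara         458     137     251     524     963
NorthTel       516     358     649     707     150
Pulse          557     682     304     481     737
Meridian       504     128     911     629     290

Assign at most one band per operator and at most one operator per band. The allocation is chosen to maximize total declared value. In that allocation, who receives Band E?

OrbitCom receives Band E.

This is a one-to-one assignment (maximum-weight bipartite matching).
Optimal: OrbitCom→Band E ($765M), Solara→Band G ($963M), NorthTel→Band B ($707M), Pulse→Band A ($557M), Meridian→Band C ($911M) — total 765+963+707+557+911 = $3903M.
Row-greedy (each operator in turn takes its best remaining band) gives $3148M, worse by 755.
Swapping Pulse↔OrbitCom (Pulse→Band E $682M, OrbitCom→Band A $554M) loses 86.
No other one-to-one assignment exceeds $3903M.
OrbitCom's own top band is Band G ($789M), but forcing OrbitCom→Band G and reassigning the rest optimally gives only $3547M — worse by 356.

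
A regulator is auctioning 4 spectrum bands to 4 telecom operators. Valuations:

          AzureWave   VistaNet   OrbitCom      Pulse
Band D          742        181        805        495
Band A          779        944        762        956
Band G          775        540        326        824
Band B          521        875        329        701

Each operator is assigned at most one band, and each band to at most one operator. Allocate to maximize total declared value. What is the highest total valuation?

This is a one-to-one assignment (maximum-weight bipartite matching).
Optimal: AzureWave→Band G ($775M), VistaNet→Band B ($875M), OrbitCom→Band D ($805M), Pulse→Band A ($956M) — total 775+875+805+956 = $3411M.
Row-greedy (each operator in turn takes its best remaining band) gives $3283M, worse by 128.
Next-best assignment: AzureWave→Band A, VistaNet→Band B, OrbitCom→Band D, Pulse→Band G = $3283M.
Swapping OrbitCom↔AzureWave (OrbitCom→Band G $326M, AzureWave→Band D $742M) loses 512.

Maximum total: $3411M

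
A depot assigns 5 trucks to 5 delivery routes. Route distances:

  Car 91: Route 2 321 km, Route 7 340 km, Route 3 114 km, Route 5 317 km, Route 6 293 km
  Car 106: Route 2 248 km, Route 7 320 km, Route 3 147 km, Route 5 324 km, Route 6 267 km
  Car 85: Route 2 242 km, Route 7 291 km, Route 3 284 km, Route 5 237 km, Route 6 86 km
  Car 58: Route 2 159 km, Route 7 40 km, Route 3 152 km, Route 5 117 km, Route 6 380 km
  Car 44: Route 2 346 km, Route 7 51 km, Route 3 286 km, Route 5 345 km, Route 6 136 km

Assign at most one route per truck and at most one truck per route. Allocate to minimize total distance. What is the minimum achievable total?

Min total: 616 km

Optimal: Car 91→Route 3 (114 km), Car 106→Route 2 (248 km), Car 85→Route 6 (86 km), Car 58→Route 5 (117 km), Car 44→Route 7 (51 km) — total 114+248+86+117+51 = 616 km.
Min-entry greedy (repeatedly take the single cheapest remaining cell) gives 833 km, worse by 217.
Checked against all permutations: 616 km is optimal.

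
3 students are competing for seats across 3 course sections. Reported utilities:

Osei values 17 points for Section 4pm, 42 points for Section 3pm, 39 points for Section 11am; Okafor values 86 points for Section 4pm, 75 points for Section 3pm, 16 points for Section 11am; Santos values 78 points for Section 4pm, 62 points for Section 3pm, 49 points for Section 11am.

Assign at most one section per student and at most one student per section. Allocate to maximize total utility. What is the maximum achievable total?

Optimal: Osei→Section 11am (39 points), Okafor→Section 3pm (75 points), Santos→Section 4pm (78 points) — total 39+75+78 = 192 points.
Row-greedy (each student in turn takes its best remaining section) gives 177 points, worse by 15.
Next-best assignment: Osei→Section 11am, Okafor→Section 4pm, Santos→Section 3pm = 187 points.
Checked against all permutations: 192 points is optimal.

Max total: 192 points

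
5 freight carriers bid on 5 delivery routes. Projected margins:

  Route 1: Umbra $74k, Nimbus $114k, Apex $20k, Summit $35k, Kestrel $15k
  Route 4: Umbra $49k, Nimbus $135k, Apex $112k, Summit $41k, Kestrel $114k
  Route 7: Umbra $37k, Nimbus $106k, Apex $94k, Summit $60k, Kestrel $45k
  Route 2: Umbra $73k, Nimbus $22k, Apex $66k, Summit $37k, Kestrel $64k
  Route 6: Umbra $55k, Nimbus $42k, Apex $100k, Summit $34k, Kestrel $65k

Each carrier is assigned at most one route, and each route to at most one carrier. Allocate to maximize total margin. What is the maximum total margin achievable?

This is a one-to-one assignment (maximum-weight bipartite matching).
Optimal: Umbra→Route 2 ($73k), Nimbus→Route 1 ($114k), Apex→Route 6 ($100k), Summit→Route 7 ($60k), Kestrel→Route 4 ($114k) — total 73+114+100+60+114 = $461k.
Column-greedy (each route in turn goes to its best remaining carrier) gives $429k, worse by 32.
Next-best assignment: Umbra→Route 1, Nimbus→Route 4, Apex→Route 6, Summit→Route 7, Kestrel→Route 2 = $433k.

Max total: $461k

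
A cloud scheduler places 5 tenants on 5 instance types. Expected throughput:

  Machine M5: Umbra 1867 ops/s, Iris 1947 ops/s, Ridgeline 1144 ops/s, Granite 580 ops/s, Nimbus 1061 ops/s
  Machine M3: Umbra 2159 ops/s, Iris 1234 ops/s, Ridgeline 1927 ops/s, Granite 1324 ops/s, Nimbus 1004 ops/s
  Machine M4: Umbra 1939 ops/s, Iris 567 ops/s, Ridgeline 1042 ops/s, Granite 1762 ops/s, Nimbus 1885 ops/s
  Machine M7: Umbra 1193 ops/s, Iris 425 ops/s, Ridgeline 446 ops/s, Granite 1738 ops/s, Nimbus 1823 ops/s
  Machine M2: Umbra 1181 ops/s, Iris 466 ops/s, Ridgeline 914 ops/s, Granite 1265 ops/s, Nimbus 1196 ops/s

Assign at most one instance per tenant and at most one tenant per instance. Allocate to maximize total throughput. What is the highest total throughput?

Optimal: Umbra→Machine M4 (1939 ops/s), Iris→Machine M5 (1947 ops/s), Ridgeline→Machine M3 (1927 ops/s), Granite→Machine M2 (1265 ops/s), Nimbus→Machine M7 (1823 ops/s) — total 1939+1947+1927+1265+1823 = 8901 ops/s.
Max-entry greedy (repeatedly take the single best remaining cell) gives 8643 ops/s, worse by 258.
Next-best assignment: Umbra→Machine M4, Iris→Machine M5, Ridgeline→Machine M3, Granite→Machine M7, Nimbus→Machine M2 = 8747 ops/s.

Maximum total: 8901 ops/s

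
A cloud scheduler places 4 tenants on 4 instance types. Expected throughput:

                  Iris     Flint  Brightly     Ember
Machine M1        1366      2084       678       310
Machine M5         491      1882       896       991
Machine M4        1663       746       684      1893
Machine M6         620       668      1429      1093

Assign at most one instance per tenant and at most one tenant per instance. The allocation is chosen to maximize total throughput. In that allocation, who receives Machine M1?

Optimal: Iris→Machine M1 (1366 ops/s), Flint→Machine M5 (1882 ops/s), Brightly→Machine M6 (1429 ops/s), Ember→Machine M4 (1893 ops/s) — total 1366+1882+1429+1893 = 6570 ops/s.
Max-entry greedy (repeatedly take the single best remaining cell) gives 5897 ops/s, worse by 673.
Next-best assignment: Iris→Machine M4, Flint→Machine M1, Brightly→Machine M6, Ember→Machine M5 = 6167 ops/s.
Checked against all permutations: 6570 ops/s is optimal.
Iris's own top instance is Machine M4 (1663 ops/s), but forcing Iris→Machine M4 and reassigning the rest optimally gives only 6167 ops/s — worse by 403.

Iris receives Machine M1.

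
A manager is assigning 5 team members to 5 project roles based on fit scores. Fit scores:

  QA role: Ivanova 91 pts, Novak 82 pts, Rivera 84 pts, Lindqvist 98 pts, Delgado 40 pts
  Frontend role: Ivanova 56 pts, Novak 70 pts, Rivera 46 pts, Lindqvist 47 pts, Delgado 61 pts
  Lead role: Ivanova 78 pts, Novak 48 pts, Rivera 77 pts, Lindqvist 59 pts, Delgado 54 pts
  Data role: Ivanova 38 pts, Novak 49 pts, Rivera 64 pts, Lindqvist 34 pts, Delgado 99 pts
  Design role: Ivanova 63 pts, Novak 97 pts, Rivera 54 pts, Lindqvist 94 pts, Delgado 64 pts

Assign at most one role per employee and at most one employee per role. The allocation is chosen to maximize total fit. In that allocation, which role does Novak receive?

Optimal: Ivanova→QA role (91 pts), Novak→Frontend role (70 pts), Rivera→Lead role (77 pts), Lindqvist→Design role (94 pts), Delgado→Data role (99 pts) — total 91+70+77+94+99 = 431 pts.
Max-entry greedy (repeatedly take the single best remaining cell) gives 418 pts, worse by 13.
Swapping Ivanova↔Lindqvist (Ivanova→Design role 63 pts, Lindqvist→QA role 98 pts) loses 24.
Checked against all permutations: 431 pts is optimal.
Novak's own top role is Design role (97 pts), but forcing Novak→Design role and reassigning the rest optimally gives only 427 pts — worse by 4.

Novak receives Frontend role.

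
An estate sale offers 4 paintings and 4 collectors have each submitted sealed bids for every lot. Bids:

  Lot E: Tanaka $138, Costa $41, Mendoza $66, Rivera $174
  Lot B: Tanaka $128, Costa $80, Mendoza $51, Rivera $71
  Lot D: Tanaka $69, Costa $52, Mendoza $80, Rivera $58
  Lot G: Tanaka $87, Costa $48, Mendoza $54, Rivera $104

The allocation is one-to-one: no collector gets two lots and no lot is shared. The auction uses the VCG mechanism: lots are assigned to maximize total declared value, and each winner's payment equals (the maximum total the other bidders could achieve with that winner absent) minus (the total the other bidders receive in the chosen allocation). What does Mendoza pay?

Mendoza pays $4.

Efficient allocation: Tanaka→Lot B ($128), Costa→Lot G ($48), Mendoza→Lot D ($80), Rivera→Lot E ($174); total welfare W = $430.
Mendoza receives Lot D at value $80, so the others get W − 80 = $350.
Without Mendoza: best allocation of the remaining 3 bidders over all 4 lots is Tanaka→Lot B ($128), Costa→Lot D ($52), Rivera→Lot E ($174), total $354.
VCG payment = (others' best without Mendoza) − (others' welfare with Mendoza) = 354 − 350 = $4.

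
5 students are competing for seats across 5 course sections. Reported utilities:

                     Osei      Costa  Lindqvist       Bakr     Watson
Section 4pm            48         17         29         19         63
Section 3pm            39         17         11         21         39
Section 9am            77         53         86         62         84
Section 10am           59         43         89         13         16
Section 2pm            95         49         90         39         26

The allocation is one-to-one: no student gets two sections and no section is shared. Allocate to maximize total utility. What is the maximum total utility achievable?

Maximum total: 326 points

Optimal: Osei→Section 2pm (95 points), Costa→Section 3pm (17 points), Lindqvist→Section 10am (89 points), Bakr→Section 9am (62 points), Watson→Section 4pm (63 points) — total 95+17+89+62+63 = 326 points.
Column-greedy (each section in turn goes to its best remaining student) gives 270 points, worse by 56.
Every other assignment is strictly worse.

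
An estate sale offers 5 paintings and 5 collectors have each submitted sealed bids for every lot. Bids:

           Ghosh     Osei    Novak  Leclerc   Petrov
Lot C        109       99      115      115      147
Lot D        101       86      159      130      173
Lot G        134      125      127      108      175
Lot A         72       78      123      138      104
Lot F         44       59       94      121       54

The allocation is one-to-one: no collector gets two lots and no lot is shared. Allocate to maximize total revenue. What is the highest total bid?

Maximum total: $651

Optimal: Ghosh→Lot C ($109), Osei→Lot G ($125), Novak→Lot A ($123), Leclerc→Lot F ($121), Petrov→Lot D ($173) — total 109+125+123+121+173 = $651.
Max-entry greedy (repeatedly take the single best remaining cell) gives $640, worse by 11.
Next-best assignment: Ghosh→Lot G, Osei→Lot C, Novak→Lot A, Leclerc→Lot F, Petrov→Lot D = $650.
Swapping Leclerc↔Petrov (Leclerc→Lot D $130, Petrov→Lot F $54) loses 110.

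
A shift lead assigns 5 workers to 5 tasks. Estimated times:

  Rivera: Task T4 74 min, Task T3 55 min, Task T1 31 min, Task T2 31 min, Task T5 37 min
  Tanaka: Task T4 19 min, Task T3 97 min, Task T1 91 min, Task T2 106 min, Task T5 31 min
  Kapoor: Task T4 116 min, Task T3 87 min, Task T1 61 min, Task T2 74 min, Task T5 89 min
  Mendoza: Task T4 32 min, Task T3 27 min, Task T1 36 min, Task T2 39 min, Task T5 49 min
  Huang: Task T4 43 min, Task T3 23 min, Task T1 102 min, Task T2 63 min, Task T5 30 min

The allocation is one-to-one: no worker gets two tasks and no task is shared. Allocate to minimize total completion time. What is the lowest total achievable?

Min total: 168 min

This is the linear assignment problem.
Optimal: Rivera→Task T2 (31 min), Tanaka→Task T4 (19 min), Kapoor→Task T1 (61 min), Mendoza→Task T3 (27 min), Huang→Task T5 (30 min) — total 31+19+61+27+30 = 168 min.
Next-best assignment: Rivera→Task T2, Tanaka→Task T5, Kapoor→Task T1, Mendoza→Task T4, Huang→Task T3 = 178 min.
Swapping Tanaka↔Kapoor (Tanaka→Task T1 91 min, Kapoor→Task T4 116 min) adds 127.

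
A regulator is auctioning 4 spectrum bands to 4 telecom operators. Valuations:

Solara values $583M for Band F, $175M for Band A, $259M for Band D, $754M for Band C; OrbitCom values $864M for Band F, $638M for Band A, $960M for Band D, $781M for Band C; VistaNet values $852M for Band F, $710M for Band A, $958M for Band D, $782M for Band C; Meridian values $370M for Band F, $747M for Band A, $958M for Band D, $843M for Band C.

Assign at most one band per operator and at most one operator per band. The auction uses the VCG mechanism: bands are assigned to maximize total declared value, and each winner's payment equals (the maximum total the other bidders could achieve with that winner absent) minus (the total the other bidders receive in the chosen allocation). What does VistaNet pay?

Efficient allocation: Solara→Band C ($754M), OrbitCom→Band F ($864M), VistaNet→Band D ($958M), Meridian→Band A ($747M); total welfare W = $3323M.
VistaNet receives Band D at value $958M, so the others get W − 958 = $2365M.
Without VistaNet: best allocation of the remaining 3 bidders over all 4 bands is Solara→Band C ($754M), OrbitCom→Band F ($864M), Meridian→Band D ($958M), total $2576M.
VCG payment = (others' best without VistaNet) − (others' welfare with VistaNet) = 2576 − 2365 = $211M.

VistaNet pays $211M.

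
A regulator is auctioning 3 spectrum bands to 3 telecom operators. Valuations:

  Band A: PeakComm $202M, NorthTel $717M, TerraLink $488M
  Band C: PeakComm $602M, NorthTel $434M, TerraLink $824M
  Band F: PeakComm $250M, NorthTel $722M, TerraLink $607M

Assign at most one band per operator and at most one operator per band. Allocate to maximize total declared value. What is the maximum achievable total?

Max total: $1926M

Optimal: PeakComm→Band C ($602M), NorthTel→Band A ($717M), TerraLink→Band F ($607M) — total 602+717+607 = $1926M.
Row-greedy (each operator in turn takes its best remaining band) gives $1812M, worse by 114.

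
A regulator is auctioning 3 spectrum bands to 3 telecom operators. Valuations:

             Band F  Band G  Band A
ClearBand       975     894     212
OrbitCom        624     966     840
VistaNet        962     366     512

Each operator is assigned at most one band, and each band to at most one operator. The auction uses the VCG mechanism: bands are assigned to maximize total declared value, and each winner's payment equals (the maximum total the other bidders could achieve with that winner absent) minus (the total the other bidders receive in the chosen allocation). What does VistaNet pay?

VistaNet pays $207M.

Efficient allocation: ClearBand→Band G ($894M), OrbitCom→Band A ($840M), VistaNet→Band F ($962M); total welfare W = $2696M.
VistaNet receives Band F at value $962M, so the others get W − 962 = $1734M.
Without VistaNet: best allocation of the remaining 2 bidders over all 3 bands is ClearBand→Band F ($975M), OrbitCom→Band G ($966M), total $1941M.
VCG payment = (others' best without VistaNet) − (others' welfare with VistaNet) = 1941 − 1734 = $207M.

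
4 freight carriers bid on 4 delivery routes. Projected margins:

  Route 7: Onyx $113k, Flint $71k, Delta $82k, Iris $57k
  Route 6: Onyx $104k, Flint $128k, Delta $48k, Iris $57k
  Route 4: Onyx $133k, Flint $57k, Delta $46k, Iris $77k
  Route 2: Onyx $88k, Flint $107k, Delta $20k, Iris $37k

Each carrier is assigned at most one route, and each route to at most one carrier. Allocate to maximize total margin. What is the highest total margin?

Max total: $380k

Optimal: Onyx→Route 4 ($133k), Flint→Route 6 ($128k), Delta→Route 7 ($82k), Iris→Route 2 ($37k) — total 133+128+82+37 = $380k.
Column-greedy (each route in turn goes to its best remaining carrier) gives $338k, worse by 42.
Next-best assignment: Onyx→Route 4, Flint→Route 2, Delta→Route 7, Iris→Route 6 = $379k.
Swapping Flint↔Delta (Flint→Route 7 $71k, Delta→Route 6 $48k) loses 91.
Every other assignment is strictly worse.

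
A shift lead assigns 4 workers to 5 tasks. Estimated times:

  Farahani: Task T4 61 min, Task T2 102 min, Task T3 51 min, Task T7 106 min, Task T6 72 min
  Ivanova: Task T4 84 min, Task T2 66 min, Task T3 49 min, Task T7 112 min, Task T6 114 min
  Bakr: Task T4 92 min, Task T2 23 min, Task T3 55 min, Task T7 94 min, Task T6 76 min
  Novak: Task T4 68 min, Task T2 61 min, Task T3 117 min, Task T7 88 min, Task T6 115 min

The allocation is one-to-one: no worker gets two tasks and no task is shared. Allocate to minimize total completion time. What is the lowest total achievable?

Min total: 212 min

Optimal: Farahani→Task T6 (72 min), Ivanova→Task T3 (49 min), Bakr→Task T2 (23 min), Novak→Task T4 (68 min) — total 72+49+23+68 = 212 min.
Row-greedy (each worker in turn takes its cheapest remaining task) gives 261 min, worse by 49.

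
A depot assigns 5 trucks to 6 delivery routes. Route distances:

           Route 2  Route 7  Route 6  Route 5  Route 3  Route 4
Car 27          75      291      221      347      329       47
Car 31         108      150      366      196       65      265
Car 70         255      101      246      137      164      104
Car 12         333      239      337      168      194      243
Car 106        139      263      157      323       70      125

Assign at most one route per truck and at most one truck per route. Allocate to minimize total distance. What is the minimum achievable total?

Minimum total: 494 km

Optimal: Car 27→Route 4 (47 km), Car 31→Route 2 (108 km), Car 70→Route 7 (101 km), Car 12→Route 5 (168 km), Car 106→Route 3 (70 km) — total 47+108+101+168+70 = 494 km.
Column-greedy (each route in turn goes to its cheapest remaining truck) gives 566 km, worse by 72.
Every other assignment is strictly worse.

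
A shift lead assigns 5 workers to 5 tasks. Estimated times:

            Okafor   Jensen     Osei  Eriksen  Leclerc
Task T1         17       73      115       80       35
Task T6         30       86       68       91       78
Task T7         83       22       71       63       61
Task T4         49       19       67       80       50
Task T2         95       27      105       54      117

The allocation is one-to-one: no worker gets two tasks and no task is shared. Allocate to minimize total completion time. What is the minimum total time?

Optimal: Okafor→Task T6 (30 min), Jensen→Task T7 (22 min), Osei→Task T4 (67 min), Eriksen→Task T2 (54 min), Leclerc→Task T1 (35 min) — total 30+22+67+54+35 = 208 min.
Column-greedy (each task in turn goes to its cheapest remaining worker) gives 211 min, worse by 3.
Swapping Osei↔Leclerc (Osei→Task T1 115 min, Leclerc→Task T4 50 min) adds 63.

Min total: 208 min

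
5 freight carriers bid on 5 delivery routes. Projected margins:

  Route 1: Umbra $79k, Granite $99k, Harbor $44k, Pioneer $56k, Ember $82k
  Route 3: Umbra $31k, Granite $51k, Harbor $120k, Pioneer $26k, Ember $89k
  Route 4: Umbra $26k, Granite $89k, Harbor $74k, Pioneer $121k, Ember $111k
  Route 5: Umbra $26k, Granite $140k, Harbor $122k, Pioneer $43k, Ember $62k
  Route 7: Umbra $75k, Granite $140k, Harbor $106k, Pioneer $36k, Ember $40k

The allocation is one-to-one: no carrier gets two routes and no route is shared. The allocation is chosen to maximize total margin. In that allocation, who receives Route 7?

Optimal: Umbra→Route 1 ($79k), Granite→Route 7 ($140k), Harbor→Route 5 ($122k), Pioneer→Route 4 ($121k), Ember→Route 3 ($89k) — total 79+140+122+121+89 = $551k.
Column-greedy (each route in turn goes to its best remaining carrier) gives $477k, worse by 74.
Granite's own top route is Route 5 ($140k), but forcing Granite→Route 5 and reassigning the rest optimally gives only $538k — worse by 13.

Granite receives Route 7.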